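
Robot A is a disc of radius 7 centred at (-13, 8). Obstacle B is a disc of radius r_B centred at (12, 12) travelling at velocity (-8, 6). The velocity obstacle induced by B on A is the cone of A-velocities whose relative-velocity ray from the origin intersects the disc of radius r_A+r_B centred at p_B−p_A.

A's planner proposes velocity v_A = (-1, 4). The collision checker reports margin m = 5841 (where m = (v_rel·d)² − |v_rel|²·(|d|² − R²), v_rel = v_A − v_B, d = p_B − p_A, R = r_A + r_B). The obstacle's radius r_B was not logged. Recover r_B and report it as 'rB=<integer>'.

m = 5841
d = (25, 4);  v_rel = (7, -2),  |v_rel|² = 53
v_rel×d = (7)·(4) − (-2)·(25) = 78
since m = R²·53 − 78²:  R² = (6084 + 5841) / 53 = 225
R = √225 = 15  ⇒  r_B = 15 − 7 = 8

rB=8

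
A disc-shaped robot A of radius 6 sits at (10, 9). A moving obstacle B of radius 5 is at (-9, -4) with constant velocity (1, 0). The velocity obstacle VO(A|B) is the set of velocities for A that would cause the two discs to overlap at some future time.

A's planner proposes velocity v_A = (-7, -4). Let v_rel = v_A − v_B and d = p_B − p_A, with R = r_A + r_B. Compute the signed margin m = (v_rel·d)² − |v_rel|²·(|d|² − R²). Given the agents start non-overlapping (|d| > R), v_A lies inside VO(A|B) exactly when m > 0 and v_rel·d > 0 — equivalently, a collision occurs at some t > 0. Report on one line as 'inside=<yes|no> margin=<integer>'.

d = (-19, -13),  |d|² = 530;  R = 6+5 = 11,  c = 530−11² = 409
v_rel = (-8, -4),  |v_rel|² = 80;  v_rel·d = (-8)·(-19) + (-4)·(-13) = 204
80·t² − 408·t + 409 = 0  ⇒  m = 204² − 80·409 = 8896
m = 8896 > 0,  v_rel·d = 204 > 0  ⇒  inside

inside=yes margin=8896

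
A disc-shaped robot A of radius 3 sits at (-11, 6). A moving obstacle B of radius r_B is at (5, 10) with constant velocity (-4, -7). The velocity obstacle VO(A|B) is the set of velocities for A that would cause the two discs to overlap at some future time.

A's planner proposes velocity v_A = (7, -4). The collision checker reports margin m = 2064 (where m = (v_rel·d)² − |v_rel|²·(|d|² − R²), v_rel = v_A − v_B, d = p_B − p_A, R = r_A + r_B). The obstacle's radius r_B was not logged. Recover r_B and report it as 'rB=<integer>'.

m = 2064
d = (16, 4);  v_rel = (11, 3),  |v_rel|² = 130
v_rel×d = (11)·(4) − (3)·(16) = -4
since m = R²·130 − (-4)²:  R² = (16 + 2064) / 130 = 16
R = √16 = 4  ⇒  r_B = 4 − 3 = 1

rB=1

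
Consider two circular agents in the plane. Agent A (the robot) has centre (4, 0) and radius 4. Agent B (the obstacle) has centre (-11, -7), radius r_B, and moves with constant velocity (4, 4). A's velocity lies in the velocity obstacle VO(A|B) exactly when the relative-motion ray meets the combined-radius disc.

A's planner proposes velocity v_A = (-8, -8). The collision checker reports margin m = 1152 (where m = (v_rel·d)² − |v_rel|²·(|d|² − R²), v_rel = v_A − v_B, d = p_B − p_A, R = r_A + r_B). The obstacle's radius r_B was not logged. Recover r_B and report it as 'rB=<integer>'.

m = 1152
d = (-15, -7);  v_rel = (-12, -12),  |v_rel|² = 288
v_rel×d = (-12)·(-7) − (-12)·(-15) = -96
since m = R²·288 − (-96)²:  R² = (9216 + 1152) / 288 = 36
R = √36 = 6  ⇒  r_B = 6 − 4 = 2

rB=2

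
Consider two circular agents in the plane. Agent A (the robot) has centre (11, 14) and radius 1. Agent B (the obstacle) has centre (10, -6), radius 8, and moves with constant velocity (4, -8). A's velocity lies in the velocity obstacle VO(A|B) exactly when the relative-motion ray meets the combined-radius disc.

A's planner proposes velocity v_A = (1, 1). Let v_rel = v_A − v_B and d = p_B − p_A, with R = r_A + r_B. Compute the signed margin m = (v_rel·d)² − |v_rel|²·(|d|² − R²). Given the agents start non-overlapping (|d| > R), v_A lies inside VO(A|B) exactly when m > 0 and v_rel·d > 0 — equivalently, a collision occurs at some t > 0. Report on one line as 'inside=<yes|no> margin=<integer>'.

d = (-1, -20),  |d|² = 401;  R = 1+8 = 9,  c = 401−9² = 320
v_rel = (-3, 9),  |v_rel|² = 90;  v_rel·d = (-3)·(-1) + (9)·(-20) = -177
90·t² + 354·t + 320 = 0  ⇒  m = (-177)² − 90·320 = 2529
m = 2529 > 0,  v_rel·d = -177 < 0  ⇒  outside

inside=no margin=2529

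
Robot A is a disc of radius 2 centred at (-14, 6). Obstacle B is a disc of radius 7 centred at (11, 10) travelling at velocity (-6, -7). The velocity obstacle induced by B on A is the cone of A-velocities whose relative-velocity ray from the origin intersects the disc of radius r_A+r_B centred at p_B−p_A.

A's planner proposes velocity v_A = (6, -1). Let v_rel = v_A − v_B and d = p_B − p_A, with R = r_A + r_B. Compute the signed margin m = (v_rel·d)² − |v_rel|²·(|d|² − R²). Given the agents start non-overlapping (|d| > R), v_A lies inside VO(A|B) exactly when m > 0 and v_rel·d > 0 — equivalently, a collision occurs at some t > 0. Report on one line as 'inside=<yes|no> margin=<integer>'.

d = (25, 4),  |d|² = 641;  R = 2+7 = 9,  c = 641−9² = 560
v_rel = (12, 6),  |v_rel|² = 180;  v_rel·d = (12)·(25) + (6)·(4) = 324
180·t² − 648·t + 560 = 0  ⇒  m = 324² − 180·560 = 4176
m = 4176 > 0,  v_rel·d = 324 > 0  ⇒  inside

inside=yes margin=4176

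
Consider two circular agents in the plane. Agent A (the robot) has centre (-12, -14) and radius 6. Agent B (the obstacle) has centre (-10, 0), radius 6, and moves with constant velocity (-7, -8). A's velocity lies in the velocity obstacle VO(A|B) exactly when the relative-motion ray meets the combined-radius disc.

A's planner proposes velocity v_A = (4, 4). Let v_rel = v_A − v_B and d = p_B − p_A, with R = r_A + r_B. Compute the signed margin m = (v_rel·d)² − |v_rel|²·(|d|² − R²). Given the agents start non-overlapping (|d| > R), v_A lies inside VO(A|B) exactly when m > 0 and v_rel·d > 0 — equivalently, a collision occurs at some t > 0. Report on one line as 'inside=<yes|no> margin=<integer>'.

d = (2, 14),  |d|² = 200;  R = 6+6 = 12,  c = 200−12² = 56
v_rel = (11, 12),  |v_rel|² = 265;  v_rel·d = (11)·(2) + (12)·(14) = 190
265·t² − 380·t + 56 = 0  ⇒  m = 190² − 265·56 = 21260
m = 21260 > 0,  v_rel·d = 190 > 0  ⇒  inside

inside=yes margin=21260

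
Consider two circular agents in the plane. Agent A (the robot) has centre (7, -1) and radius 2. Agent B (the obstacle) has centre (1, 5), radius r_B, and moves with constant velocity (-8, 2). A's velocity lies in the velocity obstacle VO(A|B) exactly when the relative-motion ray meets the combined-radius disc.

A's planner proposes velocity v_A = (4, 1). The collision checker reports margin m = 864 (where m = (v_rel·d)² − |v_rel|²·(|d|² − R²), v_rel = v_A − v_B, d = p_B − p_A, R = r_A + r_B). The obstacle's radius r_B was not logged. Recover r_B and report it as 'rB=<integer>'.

m = 864
d = (-6, 6);  v_rel = (12, -1),  |v_rel|² = 145
v_rel×d = (12)·(6) − (-1)·(-6) = 66
since m = R²·145 − 66²:  R² = (4356 + 864) / 145 = 36
R = √36 = 6  ⇒  r_B = 6 − 2 = 4

rB=4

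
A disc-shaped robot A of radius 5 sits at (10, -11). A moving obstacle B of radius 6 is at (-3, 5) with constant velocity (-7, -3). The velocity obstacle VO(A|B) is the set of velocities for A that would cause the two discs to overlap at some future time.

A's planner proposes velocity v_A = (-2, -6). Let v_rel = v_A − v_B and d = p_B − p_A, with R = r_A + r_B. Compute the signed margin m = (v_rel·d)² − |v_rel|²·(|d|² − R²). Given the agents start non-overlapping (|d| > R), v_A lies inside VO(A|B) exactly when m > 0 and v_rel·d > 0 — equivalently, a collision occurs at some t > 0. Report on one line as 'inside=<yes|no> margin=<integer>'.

d = (-13, 16),  |d|² = 425;  R = 5+6 = 11,  c = 425−11² = 304
v_rel = (5, -3),  |v_rel|² = 34;  v_rel·d = (5)·(-13) + (-3)·(16) = -113
34·t² + 226·t + 304 = 0  ⇒  m = (-113)² − 34·304 = 2433
m = 2433 > 0,  v_rel·d = -113 < 0  ⇒  outside

inside=no margin=2433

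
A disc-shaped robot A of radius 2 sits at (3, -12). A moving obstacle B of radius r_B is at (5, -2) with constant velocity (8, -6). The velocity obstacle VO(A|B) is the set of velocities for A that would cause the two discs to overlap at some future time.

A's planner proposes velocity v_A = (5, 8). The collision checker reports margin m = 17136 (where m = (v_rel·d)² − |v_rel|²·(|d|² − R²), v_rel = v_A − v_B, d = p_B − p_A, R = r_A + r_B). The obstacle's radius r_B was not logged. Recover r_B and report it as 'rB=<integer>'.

m = 17136
d = (2, 10);  v_rel = (-3, 14),  |v_rel|² = 205
v_rel×d = (-3)·(10) − (14)·(2) = -58
since m = R²·205 − (-58)²:  R² = (3364 + 17136) / 205 = 100
R = √100 = 10  ⇒  r_B = 10 − 2 = 8

rB=8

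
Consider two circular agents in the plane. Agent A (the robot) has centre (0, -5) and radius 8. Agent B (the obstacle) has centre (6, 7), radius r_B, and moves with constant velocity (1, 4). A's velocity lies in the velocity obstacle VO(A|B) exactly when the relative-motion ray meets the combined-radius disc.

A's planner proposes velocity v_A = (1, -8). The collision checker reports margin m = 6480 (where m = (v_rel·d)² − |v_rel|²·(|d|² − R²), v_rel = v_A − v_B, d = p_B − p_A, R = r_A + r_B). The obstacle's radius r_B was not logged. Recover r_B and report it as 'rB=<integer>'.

m = 6480
d = (6, 12);  v_rel = (0, -12),  |v_rel|² = 144
v_rel×d = (0)·(12) − (-12)·(6) = 72
since m = R²·144 − 72²:  R² = (5184 + 6480) / 144 = 81
R = √81 = 9  ⇒  r_B = 9 − 8 = 1

rB=1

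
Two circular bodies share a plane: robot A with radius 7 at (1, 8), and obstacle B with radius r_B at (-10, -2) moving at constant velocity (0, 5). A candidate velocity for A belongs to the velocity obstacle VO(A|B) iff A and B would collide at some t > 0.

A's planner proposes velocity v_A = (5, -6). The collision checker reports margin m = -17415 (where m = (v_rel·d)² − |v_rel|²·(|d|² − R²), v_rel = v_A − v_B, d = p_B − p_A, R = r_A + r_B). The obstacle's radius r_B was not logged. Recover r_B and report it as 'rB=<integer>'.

m = -17415
d = (-11, -10);  v_rel = (5, -11),  |v_rel|² = 146
v_rel×d = (5)·(-10) − (-11)·(-11) = -171
since m = R²·146 − (-171)²:  R² = (29241 + -17415) / 146 = 81
R = √81 = 9  ⇒  r_B = 9 − 7 = 2

rB=2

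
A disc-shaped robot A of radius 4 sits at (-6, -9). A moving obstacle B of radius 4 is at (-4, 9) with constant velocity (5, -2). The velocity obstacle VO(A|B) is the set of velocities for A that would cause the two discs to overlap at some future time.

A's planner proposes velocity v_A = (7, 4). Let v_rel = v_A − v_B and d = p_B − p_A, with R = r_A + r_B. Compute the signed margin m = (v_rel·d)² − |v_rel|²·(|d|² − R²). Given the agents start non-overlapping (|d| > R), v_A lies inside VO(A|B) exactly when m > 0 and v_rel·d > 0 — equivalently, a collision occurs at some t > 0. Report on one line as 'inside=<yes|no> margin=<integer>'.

d = (2, 18),  |d|² = 328;  R = 4+4 = 8,  c = 328−8² = 264
v_rel = (2, 6),  |v_rel|² = 40;  v_rel·d = (2)·(2) + (6)·(18) = 112
40·t² − 224·t + 264 = 0  ⇒  m = 112² − 40·264 = 1984
m = 1984 > 0,  v_rel·d = 112 > 0  ⇒  inside

inside=yes margin=1984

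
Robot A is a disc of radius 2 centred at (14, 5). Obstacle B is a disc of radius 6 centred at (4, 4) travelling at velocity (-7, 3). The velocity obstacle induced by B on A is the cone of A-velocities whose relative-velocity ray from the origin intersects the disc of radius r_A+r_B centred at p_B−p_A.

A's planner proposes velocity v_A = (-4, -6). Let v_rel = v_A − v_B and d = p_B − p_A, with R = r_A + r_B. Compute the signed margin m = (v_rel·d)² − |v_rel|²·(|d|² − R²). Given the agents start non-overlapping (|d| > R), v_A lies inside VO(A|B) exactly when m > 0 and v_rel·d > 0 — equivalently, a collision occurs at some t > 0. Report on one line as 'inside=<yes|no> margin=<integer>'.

d = (-10, -1),  |d|² = 101;  R = 2+6 = 8,  c = 101−8² = 37
v_rel = (3, -9),  |v_rel|² = 90;  v_rel·d = (3)·(-10) + (-9)·(-1) = -21
90·t² + 42·t + 37 = 0  ⇒  m = (-21)² − 90·37 = -2889
m = -2889 < 0,  v_rel·d = -21 < 0  ⇒  outside

inside=no margin=-2889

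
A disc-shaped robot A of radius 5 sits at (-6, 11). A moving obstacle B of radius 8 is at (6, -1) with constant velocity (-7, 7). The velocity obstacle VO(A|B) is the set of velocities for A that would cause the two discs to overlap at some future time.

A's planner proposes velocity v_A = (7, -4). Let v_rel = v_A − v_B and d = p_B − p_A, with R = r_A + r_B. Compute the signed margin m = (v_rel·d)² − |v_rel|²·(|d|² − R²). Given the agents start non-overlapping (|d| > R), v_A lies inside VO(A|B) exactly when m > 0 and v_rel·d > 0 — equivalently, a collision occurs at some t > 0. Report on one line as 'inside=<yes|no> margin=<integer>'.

d = (12, -12),  |d|² = 288;  R = 5+8 = 13,  c = 288−13² = 119
v_rel = (14, -11),  |v_rel|² = 317;  v_rel·d = (14)·(12) + (-11)·(-12) = 300
317·t² − 600·t + 119 = 0  ⇒  m = 300² − 317·119 = 52277
m = 52277 > 0,  v_rel·d = 300 > 0  ⇒  inside

inside=yes margin=52277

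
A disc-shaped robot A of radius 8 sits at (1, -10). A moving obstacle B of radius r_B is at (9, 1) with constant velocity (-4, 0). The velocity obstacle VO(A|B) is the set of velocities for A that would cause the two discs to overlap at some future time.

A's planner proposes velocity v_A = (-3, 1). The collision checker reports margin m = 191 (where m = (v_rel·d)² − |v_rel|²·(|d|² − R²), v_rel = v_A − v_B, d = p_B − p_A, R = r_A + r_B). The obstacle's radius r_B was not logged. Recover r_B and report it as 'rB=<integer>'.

m = 191
d = (8, 11);  v_rel = (1, 1),  |v_rel|² = 2
v_rel×d = (1)·(11) − (1)·(8) = 3
since m = R²·2 − 3²:  R² = (9 + 191) / 2 = 100
R = √100 = 10  ⇒  r_B = 10 − 8 = 2

rB=2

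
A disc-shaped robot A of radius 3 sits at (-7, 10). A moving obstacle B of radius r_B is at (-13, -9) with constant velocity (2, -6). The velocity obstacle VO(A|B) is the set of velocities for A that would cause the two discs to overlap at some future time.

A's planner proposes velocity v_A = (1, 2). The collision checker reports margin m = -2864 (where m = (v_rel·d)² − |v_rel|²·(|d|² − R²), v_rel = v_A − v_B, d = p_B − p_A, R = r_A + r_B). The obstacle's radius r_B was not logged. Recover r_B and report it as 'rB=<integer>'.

m = -2864
d = (-6, -19);  v_rel = (-1, 8),  |v_rel|² = 65
v_rel×d = (-1)·(-19) − (8)·(-6) = 67
since m = R²·65 − 67²:  R² = (4489 + -2864) / 65 = 25
R = √25 = 5  ⇒  r_B = 5 − 3 = 2

rB=2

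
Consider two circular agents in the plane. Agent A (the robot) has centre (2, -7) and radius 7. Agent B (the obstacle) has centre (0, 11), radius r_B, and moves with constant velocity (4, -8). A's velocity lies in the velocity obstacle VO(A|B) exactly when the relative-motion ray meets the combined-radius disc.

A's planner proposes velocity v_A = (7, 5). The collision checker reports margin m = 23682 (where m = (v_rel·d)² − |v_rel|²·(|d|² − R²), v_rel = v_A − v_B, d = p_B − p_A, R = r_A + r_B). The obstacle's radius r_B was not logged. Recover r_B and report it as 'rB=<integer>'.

m = 23682
d = (-2, 18);  v_rel = (3, 13),  |v_rel|² = 178
v_rel×d = (3)·(18) − (13)·(-2) = 80
since m = R²·178 − 80²:  R² = (6400 + 23682) / 178 = 169
R = √169 = 13  ⇒  r_B = 13 − 7 = 6

rB=6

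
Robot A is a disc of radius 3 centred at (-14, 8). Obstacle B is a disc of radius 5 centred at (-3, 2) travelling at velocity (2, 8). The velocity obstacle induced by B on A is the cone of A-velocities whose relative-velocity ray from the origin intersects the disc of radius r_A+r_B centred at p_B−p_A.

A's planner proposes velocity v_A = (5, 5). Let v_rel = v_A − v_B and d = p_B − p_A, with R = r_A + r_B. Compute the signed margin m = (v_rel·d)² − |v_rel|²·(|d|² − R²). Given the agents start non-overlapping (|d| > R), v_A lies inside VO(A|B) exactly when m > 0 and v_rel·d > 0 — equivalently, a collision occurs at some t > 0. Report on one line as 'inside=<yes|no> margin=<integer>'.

d = (11, -6),  |d|² = 157;  R = 3+5 = 8,  c = 157−8² = 93
v_rel = (3, -3),  |v_rel|² = 18;  v_rel·d = (3)·(11) + (-3)·(-6) = 51
18·t² − 102·t + 93 = 0  ⇒  m = 51² − 18·93 = 927
m = 927 > 0,  v_rel·d = 51 > 0  ⇒  inside

inside=yes margin=927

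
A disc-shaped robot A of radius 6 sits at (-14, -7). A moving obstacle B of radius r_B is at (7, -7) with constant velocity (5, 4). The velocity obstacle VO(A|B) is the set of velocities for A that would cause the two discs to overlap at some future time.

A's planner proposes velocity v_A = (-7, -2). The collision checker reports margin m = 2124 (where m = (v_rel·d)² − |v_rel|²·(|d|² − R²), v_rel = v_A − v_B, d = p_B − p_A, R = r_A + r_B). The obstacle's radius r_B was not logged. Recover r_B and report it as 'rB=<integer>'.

m = 2124
d = (21, 0);  v_rel = (-12, -6),  |v_rel|² = 180
v_rel×d = (-12)·(0) − (-6)·(21) = 126
since m = R²·180 − 126²:  R² = (15876 + 2124) / 180 = 100
R = √100 = 10  ⇒  r_B = 10 − 6 = 4

rB=4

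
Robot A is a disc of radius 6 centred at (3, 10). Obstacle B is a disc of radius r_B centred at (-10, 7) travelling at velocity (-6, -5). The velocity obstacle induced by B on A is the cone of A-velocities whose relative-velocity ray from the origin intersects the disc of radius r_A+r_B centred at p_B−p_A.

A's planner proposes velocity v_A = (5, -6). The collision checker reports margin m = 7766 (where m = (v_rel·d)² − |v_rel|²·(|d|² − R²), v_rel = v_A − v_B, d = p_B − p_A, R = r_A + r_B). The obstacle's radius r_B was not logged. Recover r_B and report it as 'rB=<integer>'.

m = 7766
d = (-13, -3);  v_rel = (11, -1),  |v_rel|² = 122
v_rel×d = (11)·(-3) − (-1)·(-13) = -46
since m = R²·122 − (-46)²:  R² = (2116 + 7766) / 122 = 81
R = √81 = 9  ⇒  r_B = 9 − 6 = 3

rB=3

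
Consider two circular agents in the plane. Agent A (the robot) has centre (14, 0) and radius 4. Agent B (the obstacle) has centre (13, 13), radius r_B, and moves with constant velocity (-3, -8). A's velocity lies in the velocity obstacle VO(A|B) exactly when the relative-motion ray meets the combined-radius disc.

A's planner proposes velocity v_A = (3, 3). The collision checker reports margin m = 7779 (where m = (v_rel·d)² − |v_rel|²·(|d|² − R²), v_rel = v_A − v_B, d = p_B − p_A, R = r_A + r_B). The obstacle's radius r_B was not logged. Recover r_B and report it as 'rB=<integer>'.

m = 7779
d = (-1, 13);  v_rel = (6, 11),  |v_rel|² = 157
v_rel×d = (6)·(13) − (11)·(-1) = 89
since m = R²·157 − 89²:  R² = (7921 + 7779) / 157 = 100
R = √100 = 10  ⇒  r_B = 10 − 4 = 6

rB=6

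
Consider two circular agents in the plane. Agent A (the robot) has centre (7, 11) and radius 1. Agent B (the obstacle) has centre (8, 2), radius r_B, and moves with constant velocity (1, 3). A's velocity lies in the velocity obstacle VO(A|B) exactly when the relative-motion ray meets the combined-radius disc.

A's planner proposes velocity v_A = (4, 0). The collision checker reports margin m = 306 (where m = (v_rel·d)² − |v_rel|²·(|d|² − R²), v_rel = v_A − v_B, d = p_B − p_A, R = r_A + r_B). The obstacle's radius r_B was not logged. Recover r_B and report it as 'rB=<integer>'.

m = 306
d = (1, -9);  v_rel = (3, -3),  |v_rel|² = 18
v_rel×d = (3)·(-9) − (-3)·(1) = -24
since m = R²·18 − (-24)²:  R² = (576 + 306) / 18 = 49
R = √49 = 7  ⇒  r_B = 7 − 1 = 6

rB=6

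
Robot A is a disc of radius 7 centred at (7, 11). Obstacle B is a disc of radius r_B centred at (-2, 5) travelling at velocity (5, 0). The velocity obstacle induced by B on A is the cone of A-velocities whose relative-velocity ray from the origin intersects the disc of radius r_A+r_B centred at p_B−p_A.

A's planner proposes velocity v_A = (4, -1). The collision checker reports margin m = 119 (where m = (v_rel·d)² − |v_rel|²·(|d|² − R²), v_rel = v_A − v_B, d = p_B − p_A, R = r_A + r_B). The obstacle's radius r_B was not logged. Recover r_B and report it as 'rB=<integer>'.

m = 119
d = (-9, -6);  v_rel = (-1, -1),  |v_rel|² = 2
v_rel×d = (-1)·(-6) − (-1)·(-9) = -3
since m = R²·2 − (-3)²:  R² = (9 + 119) / 2 = 64
R = √64 = 8  ⇒  r_B = 8 − 7 = 1

rB=1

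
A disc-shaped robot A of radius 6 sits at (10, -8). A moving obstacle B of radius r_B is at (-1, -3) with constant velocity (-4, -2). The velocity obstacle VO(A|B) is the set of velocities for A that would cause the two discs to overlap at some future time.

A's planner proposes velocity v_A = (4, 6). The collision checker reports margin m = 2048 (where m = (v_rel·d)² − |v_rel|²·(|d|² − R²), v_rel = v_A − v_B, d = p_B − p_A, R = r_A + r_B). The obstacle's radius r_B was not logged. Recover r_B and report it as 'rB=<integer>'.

m = 2048
d = (-11, 5);  v_rel = (8, 8),  |v_rel|² = 128
v_rel×d = (8)·(5) − (8)·(-11) = 128
since m = R²·128 − 128²:  R² = (16384 + 2048) / 128 = 144
R = √144 = 12  ⇒  r_B = 12 − 6 = 6

rB=6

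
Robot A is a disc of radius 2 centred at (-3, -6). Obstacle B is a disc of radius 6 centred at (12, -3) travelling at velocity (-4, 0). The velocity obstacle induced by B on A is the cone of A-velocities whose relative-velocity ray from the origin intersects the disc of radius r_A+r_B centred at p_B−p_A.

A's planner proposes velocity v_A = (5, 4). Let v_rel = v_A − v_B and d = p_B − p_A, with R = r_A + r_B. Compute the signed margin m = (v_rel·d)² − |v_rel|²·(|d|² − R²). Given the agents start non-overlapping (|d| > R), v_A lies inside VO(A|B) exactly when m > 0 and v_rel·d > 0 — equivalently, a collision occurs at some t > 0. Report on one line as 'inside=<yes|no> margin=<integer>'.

d = (15, 3),  |d|² = 234;  R = 2+6 = 8,  c = 234−8² = 170
v_rel = (9, 4),  |v_rel|² = 97;  v_rel·d = (9)·(15) + (4)·(3) = 147
97·t² − 294·t + 170 = 0  ⇒  m = 147² − 97·170 = 5119
m = 5119 > 0,  v_rel·d = 147 > 0  ⇒  inside

inside=yes margin=5119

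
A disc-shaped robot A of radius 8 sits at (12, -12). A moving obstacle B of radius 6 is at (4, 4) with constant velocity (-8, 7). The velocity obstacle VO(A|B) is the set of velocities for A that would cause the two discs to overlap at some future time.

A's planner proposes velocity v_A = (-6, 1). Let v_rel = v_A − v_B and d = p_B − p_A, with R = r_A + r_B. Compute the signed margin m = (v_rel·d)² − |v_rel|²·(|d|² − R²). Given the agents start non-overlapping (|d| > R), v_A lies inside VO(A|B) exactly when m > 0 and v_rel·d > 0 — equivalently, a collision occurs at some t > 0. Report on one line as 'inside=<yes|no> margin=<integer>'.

d = (-8, 16),  |d|² = 320;  R = 8+6 = 14,  c = 320−14² = 124
v_rel = (2, -6),  |v_rel|² = 40;  v_rel·d = (2)·(-8) + (-6)·(16) = -112
40·t² + 224·t + 124 = 0  ⇒  m = (-112)² − 40·124 = 7584
m = 7584 > 0,  v_rel·d = -112 < 0  ⇒  outside

inside=no margin=7584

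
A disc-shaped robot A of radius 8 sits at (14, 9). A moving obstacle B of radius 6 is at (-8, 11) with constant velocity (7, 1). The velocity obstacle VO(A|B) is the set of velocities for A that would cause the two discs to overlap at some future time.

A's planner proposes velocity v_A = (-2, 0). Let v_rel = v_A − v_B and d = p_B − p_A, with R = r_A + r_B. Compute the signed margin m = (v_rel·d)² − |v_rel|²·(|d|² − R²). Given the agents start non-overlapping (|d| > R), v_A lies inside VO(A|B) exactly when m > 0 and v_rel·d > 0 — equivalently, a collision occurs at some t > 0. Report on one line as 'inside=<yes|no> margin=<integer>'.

d = (-22, 2),  |d|² = 488;  R = 8+6 = 14,  c = 488−14² = 292
v_rel = (-9, -1),  |v_rel|² = 82;  v_rel·d = (-9)·(-22) + (-1)·(2) = 196
82·t² − 392·t + 292 = 0  ⇒  m = 196² − 82·292 = 14472
m = 14472 > 0,  v_rel·d = 196 > 0  ⇒  inside

inside=yes margin=14472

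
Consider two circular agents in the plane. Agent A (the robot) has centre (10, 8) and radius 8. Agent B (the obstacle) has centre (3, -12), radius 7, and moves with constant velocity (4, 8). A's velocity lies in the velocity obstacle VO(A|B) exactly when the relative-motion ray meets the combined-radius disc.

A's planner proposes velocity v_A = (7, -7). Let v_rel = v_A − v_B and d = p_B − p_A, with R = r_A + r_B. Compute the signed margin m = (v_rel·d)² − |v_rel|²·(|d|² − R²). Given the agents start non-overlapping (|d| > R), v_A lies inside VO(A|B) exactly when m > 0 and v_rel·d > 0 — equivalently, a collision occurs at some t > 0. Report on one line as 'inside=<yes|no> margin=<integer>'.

d = (-7, -20),  |d|² = 449;  R = 8+7 = 15,  c = 449−15² = 224
v_rel = (3, -15),  |v_rel|² = 234;  v_rel·d = (3)·(-7) + (-15)·(-20) = 279
234·t² − 558·t + 224 = 0  ⇒  m = 279² − 234·224 = 25425
m = 25425 > 0,  v_rel·d = 279 > 0  ⇒  inside

inside=yes margin=25425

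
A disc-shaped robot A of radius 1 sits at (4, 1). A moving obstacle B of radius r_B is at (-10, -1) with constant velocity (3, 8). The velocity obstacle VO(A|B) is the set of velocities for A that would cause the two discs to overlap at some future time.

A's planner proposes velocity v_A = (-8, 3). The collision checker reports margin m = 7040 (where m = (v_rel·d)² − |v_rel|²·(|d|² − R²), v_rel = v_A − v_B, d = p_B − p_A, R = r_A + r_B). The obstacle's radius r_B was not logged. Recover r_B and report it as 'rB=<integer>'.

m = 7040
d = (-14, -2);  v_rel = (-11, -5),  |v_rel|² = 146
v_rel×d = (-11)·(-2) − (-5)·(-14) = -48
since m = R²·146 − (-48)²:  R² = (2304 + 7040) / 146 = 64
R = √64 = 8  ⇒  r_B = 8 − 1 = 7

rB=7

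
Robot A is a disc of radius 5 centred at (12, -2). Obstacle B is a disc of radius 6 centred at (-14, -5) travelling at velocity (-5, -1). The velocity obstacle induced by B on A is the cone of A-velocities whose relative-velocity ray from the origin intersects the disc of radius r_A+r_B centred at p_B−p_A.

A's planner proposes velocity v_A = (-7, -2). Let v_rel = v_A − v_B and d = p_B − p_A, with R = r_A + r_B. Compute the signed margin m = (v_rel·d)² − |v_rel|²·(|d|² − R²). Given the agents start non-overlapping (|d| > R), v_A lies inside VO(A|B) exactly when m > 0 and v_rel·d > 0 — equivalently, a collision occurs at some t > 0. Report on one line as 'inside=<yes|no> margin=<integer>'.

d = (-26, -3),  |d|² = 685;  R = 5+6 = 11,  c = 685−11² = 564
v_rel = (-2, -1),  |v_rel|² = 5;  v_rel·d = (-2)·(-26) + (-1)·(-3) = 55
5·t² − 110·t + 564 = 0  ⇒  m = 55² − 5·564 = 205
m = 205 > 0,  v_rel·d = 55 > 0  ⇒  inside

inside=yes margin=205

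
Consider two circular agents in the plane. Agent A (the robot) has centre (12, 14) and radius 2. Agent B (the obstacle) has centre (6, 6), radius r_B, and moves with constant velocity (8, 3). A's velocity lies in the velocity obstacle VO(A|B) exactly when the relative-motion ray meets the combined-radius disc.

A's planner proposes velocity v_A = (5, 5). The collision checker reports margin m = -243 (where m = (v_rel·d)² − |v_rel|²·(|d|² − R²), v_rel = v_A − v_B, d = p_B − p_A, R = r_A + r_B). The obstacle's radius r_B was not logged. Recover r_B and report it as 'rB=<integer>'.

m = -243
d = (-6, -8);  v_rel = (-3, 2),  |v_rel|² = 13
v_rel×d = (-3)·(-8) − (2)·(-6) = 36
since m = R²·13 − 36²:  R² = (1296 + -243) / 13 = 81
R = √81 = 9  ⇒  r_B = 9 − 2 = 7

rB=7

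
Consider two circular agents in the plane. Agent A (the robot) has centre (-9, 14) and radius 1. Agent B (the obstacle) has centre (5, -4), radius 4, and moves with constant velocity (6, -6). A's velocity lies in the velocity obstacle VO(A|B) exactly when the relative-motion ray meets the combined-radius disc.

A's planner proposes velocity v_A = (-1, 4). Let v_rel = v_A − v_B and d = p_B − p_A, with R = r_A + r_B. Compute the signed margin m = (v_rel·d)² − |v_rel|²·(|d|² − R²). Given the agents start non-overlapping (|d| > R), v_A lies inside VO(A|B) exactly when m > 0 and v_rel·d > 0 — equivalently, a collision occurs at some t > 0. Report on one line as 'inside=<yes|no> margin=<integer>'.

d = (14, -18),  |d|² = 520;  R = 1+4 = 5,  c = 520−5² = 495
v_rel = (-7, 10),  |v_rel|² = 149;  v_rel·d = (-7)·(14) + (10)·(-18) = -278
149·t² + 556·t + 495 = 0  ⇒  m = (-278)² − 149·495 = 3529
m = 3529 > 0,  v_rel·d = -278 < 0  ⇒  outside

inside=no margin=3529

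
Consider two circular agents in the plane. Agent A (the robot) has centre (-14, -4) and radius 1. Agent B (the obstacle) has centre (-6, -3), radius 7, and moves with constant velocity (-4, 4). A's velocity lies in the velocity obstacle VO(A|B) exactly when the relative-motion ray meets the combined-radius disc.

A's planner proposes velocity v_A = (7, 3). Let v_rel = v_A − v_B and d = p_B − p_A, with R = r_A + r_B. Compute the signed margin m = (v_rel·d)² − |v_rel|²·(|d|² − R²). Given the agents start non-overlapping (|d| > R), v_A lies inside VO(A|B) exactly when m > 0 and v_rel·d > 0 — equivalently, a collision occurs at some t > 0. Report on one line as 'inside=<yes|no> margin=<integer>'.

d = (8, 1),  |d|² = 65;  R = 1+7 = 8,  c = 65−8² = 1
v_rel = (11, -1),  |v_rel|² = 122;  v_rel·d = (11)·(8) + (-1)·(1) = 87
122·t² − 174·t + 1 = 0  ⇒  m = 87² − 122·1 = 7447
m = 7447 > 0,  v_rel·d = 87 > 0  ⇒  inside

inside=yes margin=7447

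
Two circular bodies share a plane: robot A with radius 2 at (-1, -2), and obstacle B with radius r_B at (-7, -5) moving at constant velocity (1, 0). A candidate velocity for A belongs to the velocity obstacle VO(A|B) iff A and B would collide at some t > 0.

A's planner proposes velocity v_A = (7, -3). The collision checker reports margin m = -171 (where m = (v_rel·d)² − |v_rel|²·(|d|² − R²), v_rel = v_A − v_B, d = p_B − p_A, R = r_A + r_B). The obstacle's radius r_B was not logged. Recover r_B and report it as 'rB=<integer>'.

m = -171
d = (-6, -3);  v_rel = (6, -3),  |v_rel|² = 45
v_rel×d = (6)·(-3) − (-3)·(-6) = -36
since m = R²·45 − (-36)²:  R² = (1296 + -171) / 45 = 25
R = √25 = 5  ⇒  r_B = 5 − 2 = 3

rB=3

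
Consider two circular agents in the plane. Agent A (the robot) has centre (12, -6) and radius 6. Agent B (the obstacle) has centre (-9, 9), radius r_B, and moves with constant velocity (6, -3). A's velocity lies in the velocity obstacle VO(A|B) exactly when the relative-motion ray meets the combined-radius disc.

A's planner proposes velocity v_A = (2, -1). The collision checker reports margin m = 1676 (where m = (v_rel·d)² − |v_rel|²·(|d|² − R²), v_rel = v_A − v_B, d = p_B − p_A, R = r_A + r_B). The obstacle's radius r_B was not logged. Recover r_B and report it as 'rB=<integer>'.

m = 1676
d = (-21, 15);  v_rel = (-4, 2),  |v_rel|² = 20
v_rel×d = (-4)·(15) − (2)·(-21) = -18
since m = R²·20 − (-18)²:  R² = (324 + 1676) / 20 = 100
R = √100 = 10  ⇒  r_B = 10 − 6 = 4

rB=4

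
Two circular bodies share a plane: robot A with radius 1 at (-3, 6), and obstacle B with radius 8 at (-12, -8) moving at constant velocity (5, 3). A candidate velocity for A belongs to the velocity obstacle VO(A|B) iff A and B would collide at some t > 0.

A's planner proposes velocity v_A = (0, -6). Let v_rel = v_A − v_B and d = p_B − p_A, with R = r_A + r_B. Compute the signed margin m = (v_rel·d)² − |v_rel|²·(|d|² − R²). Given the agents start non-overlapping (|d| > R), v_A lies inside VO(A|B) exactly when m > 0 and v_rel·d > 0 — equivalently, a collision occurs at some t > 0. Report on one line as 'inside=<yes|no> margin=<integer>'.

d = (-9, -14),  |d|² = 277;  R = 1+8 = 9,  c = 277−9² = 196
v_rel = (-5, -9),  |v_rel|² = 106;  v_rel·d = (-5)·(-9) + (-9)·(-14) = 171
106·t² − 342·t + 196 = 0  ⇒  m = 171² − 106·196 = 8465
m = 8465 > 0,  v_rel·d = 171 > 0  ⇒  inside

inside=yes margin=8465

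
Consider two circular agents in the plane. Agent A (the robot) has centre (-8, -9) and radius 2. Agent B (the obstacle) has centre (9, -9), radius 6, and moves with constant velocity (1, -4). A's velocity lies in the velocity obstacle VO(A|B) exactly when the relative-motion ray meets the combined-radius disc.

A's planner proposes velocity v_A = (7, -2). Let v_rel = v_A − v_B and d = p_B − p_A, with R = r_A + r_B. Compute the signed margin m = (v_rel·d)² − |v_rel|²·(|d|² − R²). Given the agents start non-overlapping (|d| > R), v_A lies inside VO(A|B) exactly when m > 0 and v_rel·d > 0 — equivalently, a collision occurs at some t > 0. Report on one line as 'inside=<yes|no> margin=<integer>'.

d = (17, 0),  |d|² = 289;  R = 2+6 = 8,  c = 289−8² = 225
v_rel = (6, 2),  |v_rel|² = 40;  v_rel·d = (6)·(17) + (2)·(0) = 102
40·t² − 204·t + 225 = 0  ⇒  m = 102² − 40·225 = 1404
m = 1404 > 0,  v_rel·d = 102 > 0  ⇒  inside

inside=yes margin=1404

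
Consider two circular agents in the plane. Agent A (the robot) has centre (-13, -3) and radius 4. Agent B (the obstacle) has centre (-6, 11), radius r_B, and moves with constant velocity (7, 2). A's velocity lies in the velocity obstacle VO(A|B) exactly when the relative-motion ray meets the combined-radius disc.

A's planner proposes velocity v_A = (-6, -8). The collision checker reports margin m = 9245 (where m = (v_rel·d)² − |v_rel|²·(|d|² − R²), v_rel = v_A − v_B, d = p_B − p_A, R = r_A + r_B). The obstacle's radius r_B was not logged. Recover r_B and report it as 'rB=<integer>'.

m = 9245
d = (7, 14);  v_rel = (-13, -10),  |v_rel|² = 269
v_rel×d = (-13)·(14) − (-10)·(7) = -112
since m = R²·269 − (-112)²:  R² = (12544 + 9245) / 269 = 81
R = √81 = 9  ⇒  r_B = 9 − 4 = 5

rB=5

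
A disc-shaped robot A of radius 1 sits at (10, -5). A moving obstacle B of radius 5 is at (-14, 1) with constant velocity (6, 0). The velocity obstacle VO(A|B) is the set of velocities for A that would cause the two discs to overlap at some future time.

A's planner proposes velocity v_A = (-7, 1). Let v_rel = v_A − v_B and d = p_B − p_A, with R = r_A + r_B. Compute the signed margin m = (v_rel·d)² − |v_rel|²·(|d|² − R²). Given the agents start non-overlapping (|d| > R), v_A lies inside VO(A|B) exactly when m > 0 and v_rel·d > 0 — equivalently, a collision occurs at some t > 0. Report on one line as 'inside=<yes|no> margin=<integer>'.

d = (-24, 6),  |d|² = 612;  R = 1+5 = 6,  c = 612−6² = 576
v_rel = (-13, 1),  |v_rel|² = 170;  v_rel·d = (-13)·(-24) + (1)·(6) = 318
170·t² − 636·t + 576 = 0  ⇒  m = 318² − 170·576 = 3204
m = 3204 > 0,  v_rel·d = 318 > 0  ⇒  inside

inside=yes margin=3204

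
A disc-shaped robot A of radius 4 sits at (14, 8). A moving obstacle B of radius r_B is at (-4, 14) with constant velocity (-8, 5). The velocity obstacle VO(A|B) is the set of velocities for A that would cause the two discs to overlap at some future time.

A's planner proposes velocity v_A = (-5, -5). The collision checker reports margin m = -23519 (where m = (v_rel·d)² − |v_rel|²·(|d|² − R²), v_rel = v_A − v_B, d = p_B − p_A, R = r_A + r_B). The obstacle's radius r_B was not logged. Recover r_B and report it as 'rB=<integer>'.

m = -23519
d = (-18, 6);  v_rel = (3, -10),  |v_rel|² = 109
v_rel×d = (3)·(6) − (-10)·(-18) = -162
since m = R²·109 − (-162)²:  R² = (26244 + -23519) / 109 = 25
R = √25 = 5  ⇒  r_B = 5 − 4 = 1

rB=1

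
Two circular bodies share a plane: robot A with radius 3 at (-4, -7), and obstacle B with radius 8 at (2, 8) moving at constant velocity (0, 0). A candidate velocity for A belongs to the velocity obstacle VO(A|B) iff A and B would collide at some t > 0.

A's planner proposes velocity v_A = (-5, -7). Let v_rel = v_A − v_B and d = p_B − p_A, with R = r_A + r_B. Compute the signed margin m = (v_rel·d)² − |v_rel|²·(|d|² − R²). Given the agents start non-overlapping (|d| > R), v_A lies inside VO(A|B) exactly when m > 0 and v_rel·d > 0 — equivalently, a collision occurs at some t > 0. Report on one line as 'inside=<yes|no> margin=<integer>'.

d = (6, 15),  |d|² = 261;  R = 3+8 = 11,  c = 261−11² = 140
v_rel = (-5, -7),  |v_rel|² = 74;  v_rel·d = (-5)·(6) + (-7)·(15) = -135
74·t² + 270·t + 140 = 0  ⇒  m = (-135)² − 74·140 = 7865
m = 7865 > 0,  v_rel·d = -135 < 0  ⇒  outside

inside=no margin=7865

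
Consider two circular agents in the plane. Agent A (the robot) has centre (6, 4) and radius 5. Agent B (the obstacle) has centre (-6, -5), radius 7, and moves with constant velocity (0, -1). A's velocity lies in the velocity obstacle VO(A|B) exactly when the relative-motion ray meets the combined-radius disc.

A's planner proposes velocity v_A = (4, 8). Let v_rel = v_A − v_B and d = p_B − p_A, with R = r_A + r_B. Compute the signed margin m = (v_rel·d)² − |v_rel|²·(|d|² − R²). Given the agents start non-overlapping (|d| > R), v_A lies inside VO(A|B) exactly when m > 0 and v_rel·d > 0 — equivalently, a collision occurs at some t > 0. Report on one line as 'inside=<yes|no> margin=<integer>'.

d = (-12, -9),  |d|² = 225;  R = 5+7 = 12,  c = 225−12² = 81
v_rel = (4, 9),  |v_rel|² = 97;  v_rel·d = (4)·(-12) + (9)·(-9) = -129
97·t² + 258·t + 81 = 0  ⇒  m = (-129)² − 97·81 = 8784
m = 8784 > 0,  v_rel·d = -129 < 0  ⇒  outside

inside=no margin=8784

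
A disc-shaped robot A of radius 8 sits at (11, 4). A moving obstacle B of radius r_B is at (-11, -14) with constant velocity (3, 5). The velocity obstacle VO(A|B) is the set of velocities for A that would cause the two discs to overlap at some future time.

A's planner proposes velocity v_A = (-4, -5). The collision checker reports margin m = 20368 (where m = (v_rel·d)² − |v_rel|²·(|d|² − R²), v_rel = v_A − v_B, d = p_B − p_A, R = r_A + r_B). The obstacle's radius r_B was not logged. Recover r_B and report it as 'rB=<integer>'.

m = 20368
d = (-22, -18);  v_rel = (-7, -10),  |v_rel|² = 149
v_rel×d = (-7)·(-18) − (-10)·(-22) = -94
since m = R²·149 − (-94)²:  R² = (8836 + 20368) / 149 = 196
R = √196 = 14  ⇒  r_B = 14 − 8 = 6

rB=6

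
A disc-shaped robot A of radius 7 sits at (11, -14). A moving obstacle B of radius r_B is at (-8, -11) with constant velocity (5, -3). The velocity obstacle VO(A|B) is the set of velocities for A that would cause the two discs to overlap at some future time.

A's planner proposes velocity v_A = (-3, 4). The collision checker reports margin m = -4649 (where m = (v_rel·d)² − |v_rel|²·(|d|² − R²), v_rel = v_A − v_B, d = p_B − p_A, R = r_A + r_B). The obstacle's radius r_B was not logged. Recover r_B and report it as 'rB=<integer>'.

m = -4649
d = (-19, 3);  v_rel = (-8, 7),  |v_rel|² = 113
v_rel×d = (-8)·(3) − (7)·(-19) = 109
since m = R²·113 − 109²:  R² = (11881 + -4649) / 113 = 64
R = √64 = 8  ⇒  r_B = 8 − 7 = 1

rB=1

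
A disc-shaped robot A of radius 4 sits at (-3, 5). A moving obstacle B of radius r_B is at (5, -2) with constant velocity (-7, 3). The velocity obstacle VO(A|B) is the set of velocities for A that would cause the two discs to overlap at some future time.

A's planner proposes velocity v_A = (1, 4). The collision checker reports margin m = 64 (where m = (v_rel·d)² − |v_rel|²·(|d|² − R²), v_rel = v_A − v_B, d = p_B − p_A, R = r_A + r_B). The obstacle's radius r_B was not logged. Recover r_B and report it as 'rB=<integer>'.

m = 64
d = (8, -7);  v_rel = (8, 1),  |v_rel|² = 65
v_rel×d = (8)·(-7) − (1)·(8) = -64
since m = R²·65 − (-64)²:  R² = (4096 + 64) / 65 = 64
R = √64 = 8  ⇒  r_B = 8 − 4 = 4

rB=4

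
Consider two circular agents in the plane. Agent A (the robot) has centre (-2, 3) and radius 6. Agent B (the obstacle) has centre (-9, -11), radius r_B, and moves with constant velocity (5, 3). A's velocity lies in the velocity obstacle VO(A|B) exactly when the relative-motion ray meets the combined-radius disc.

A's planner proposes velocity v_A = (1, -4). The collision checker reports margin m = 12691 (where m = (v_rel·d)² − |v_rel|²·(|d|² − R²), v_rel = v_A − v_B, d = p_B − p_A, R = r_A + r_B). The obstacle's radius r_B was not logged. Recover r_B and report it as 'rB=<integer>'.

m = 12691
d = (-7, -14);  v_rel = (-4, -7),  |v_rel|² = 65
v_rel×d = (-4)·(-14) − (-7)·(-7) = 7
since m = R²·65 − 7²:  R² = (49 + 12691) / 65 = 196
R = √196 = 14  ⇒  r_B = 14 − 6 = 8

rB=8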